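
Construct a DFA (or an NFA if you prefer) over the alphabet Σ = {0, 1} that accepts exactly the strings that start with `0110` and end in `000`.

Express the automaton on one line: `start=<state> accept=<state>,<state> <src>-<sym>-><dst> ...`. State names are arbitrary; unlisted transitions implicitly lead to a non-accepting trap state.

start=s0 accept=s8 s0-0->s1 s0-1->s2 s1-0->s2 s1-1->s3 s2-0->s2 s2-1->s2 s3-0->s2 s3-1->s4 s4-0->s5 s4-1->s2 s5-0->s6 s5-1->s7 s6-0->s8 s6-1->s7 s7-0->s5 s7-1->s7 s8-0->s8 s8-1->s7

Run two small machines in parallel and take their product. One (6 states) tracks whether the input so far still matches the prefix `0110`; the other (4 states) tracks how much of the suffix `000` has currently been matched. Each combined state is a pair, one component from each; accept when both components accept. Equivalent product states are then merged.
9 states suffice.
        0   1  
>  s0   s1  s2 
   s1   s2  s3 
   s2   s2  s2 
   s3   s2  s4 
   s4   s5  s2 
   s5   s6  s7 
   s6   s8  s7 
   s7   s5  s7 
 * s8   s8  s7 
(> = start, * = accepting)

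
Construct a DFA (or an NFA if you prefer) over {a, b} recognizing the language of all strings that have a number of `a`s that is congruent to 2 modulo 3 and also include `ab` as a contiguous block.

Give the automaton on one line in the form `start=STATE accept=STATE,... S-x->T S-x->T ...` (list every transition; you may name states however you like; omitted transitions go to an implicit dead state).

start=q0 accept=q5 q0-a->q1 q0-b->q0 q1-a->q2 q1-b->q3 q2-a->q4 q2-b->q5 q3-a->q5 q3-b->q3 q4-a->q1 q4-b->q6 q5-a->q6 q5-b->q5 q6-a->q3 q6-b->q6

Run two small machines in parallel and take their product. The first has 3 states tracking the count of `a`s modulo 3; the second has 3 states tracking whether and how much of `ab` has been seen. A product state is a pair (one from each), accepting exactly when both do.
7 states suffice.
        a   b  
>  q0   q1  q0 
   q1   q2  q3 
   q2   q4  q5 
   q3   q5  q3 
   q4   q1  q6 
 * q5   q6  q5 
   q6   q3  q6 
(> = start, * = accepting)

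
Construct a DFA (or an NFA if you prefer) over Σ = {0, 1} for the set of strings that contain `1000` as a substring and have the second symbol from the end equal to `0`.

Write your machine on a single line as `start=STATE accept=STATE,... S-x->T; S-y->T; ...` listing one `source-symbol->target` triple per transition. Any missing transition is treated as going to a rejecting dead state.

start=s0; accept=s4,s5; s0-0->s0; s0-1->s1; s1-0->s2; s1-1->s1; s2-0->s3; s2-1->s1; s3-0->s4; s3-1->s1; s4-0->s4; s4-1->s5; s5-0->s6; s5-1->s7; s6-0->s4; s6-1->s5; s7-0->s6; s7-1->s7

Run two small machines in parallel and take their product. The first has 5 states tracking whether and how much of `1000` has been seen; the second has 7 states tracking the last 2 symbols read. A product state is a pair (one from each), accepting exactly when both do. Minimizing collapses redundant product states.
8 states suffice.
        0   1  
>  s0   s0  s1 
   s1   s2  s1 
   s2   s3  s1 
   s3   s4  s1 
 * s4   s4  s5 
 * s5   s6  s7 
   s6   s4  s5 
   s7   s6  s7 
(> = start, * = accepting)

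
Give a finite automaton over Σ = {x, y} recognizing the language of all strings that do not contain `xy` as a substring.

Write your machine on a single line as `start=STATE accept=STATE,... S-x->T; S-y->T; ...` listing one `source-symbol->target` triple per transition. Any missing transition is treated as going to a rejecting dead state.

Track partial matches of the forbidden pattern `xy`. State S2 is a dead state reached once `xy` has occurred; every other state accepts. S0 means no part of `xy` is currently matched.
With 3 states:
        x   y  
>* S0   S1  S0 
 * S1   S1  S2 
   S2   S2  S2 
(> = start, * = accepting)

start=S0; accept=S0,S1; S0-x->S1; S0-y->S0; S1-x->S1; S1-y->S2; S2-x->S2; S2-y->S2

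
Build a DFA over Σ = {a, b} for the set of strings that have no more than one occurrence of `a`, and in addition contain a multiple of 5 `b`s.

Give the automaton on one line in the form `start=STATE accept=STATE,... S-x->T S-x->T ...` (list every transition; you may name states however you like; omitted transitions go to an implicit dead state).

Build one automaton per condition and run them in lockstep. The first has 3 states tracking the count of `a`s, saturating at 2; the second has 5 states tracking the count of `b`s modulo 5. A product state is a pair (one from each), accepting exactly when both do.
With 15 states:
          a    b  
>* S0     S1   S2 
 * S1     S3   S4 
   S2     S4   S5 
   S3     S3   S6 
   S4     S6   S7 
   S5     S7   S8 
   S6     S6   S9 
   S7     S9  S10 
   S8    S10  S11 
   S9     S9  S12 
   S10   S12  S13 
   S11   S13   S0 
   S12   S12  S14 
   S13   S14   S1 
   S14   S14   S3 
(> = start, * = accepting)

start=S0 accept=S0,S1 S0-a->S1 S0-b->S2 S1-a->S3 S1-b->S4 S2-a->S4 S2-b->S5 S3-a->S3 S3-b->S6 S4-a->S6 S4-b->S7 S5-a->S7 S5-b->S8 S6-a->S6 S6-b->S9 S7-a->S9 S7-b->S10 S8-a->S10 S8-b->S11 S9-a->S9 S9-b->S12 S10-a->S12 S10-b->S13 S11-a->S13 S11-b->S0 S12-a->S12 S12-b->S14 S13-a->S14 S13-b->S1 S14-a->S14 S14-b->S3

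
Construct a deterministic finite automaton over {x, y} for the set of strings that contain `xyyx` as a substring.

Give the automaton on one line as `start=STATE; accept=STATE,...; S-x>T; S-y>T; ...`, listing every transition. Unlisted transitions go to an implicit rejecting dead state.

Track how much of `xyyx` has been matched so far: state S0 is no progress, S4 is the absorbing accept state reached once `xyyx` has occurred. Intermediate states record partial matches; on a mismatch, fall back to the longest reusable overlap.
5 states suffice.
        x   y  
>  S0   S1  S0 
   S1   S1  S2 
   S2   S1  S3 
   S3   S4  S0 
 * S4   S4  S4 
(> = start, * = accepting)

start=S0; accept=S4; S0-x>S1; S0-y>S0; S1-x>S1; S1-y>S2; S2-x>S1; S2-y>S3; S3-x>S4; S3-y>S0; S4-x>S4; S4-y>S4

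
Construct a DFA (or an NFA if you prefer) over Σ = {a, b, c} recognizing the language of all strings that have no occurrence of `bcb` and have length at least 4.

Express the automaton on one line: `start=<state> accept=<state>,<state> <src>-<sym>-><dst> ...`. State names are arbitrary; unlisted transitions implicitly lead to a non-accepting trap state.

Handle the two conditions separately and then intersect. One (4 states) tracks partial matches of the forbidden pattern `bcb`; the other (6 states) tracks the input length, saturating at 5. Each combined state is a pair, one component from each; accept when both components accept.
18 states suffice.
          a    b    c  
>  q0     q1   q2   q1 
   q1     q3   q4   q3 
   q2     q3   q4   q5 
   q3     q6   q7   q6 
   q4     q6   q7   q8 
   q5     q6   q9   q6 
   q6    q10  q11  q10 
   q7    q10  q11  q12 
   q8    q10  q13  q10 
   q9    q13  q13  q13 
 * q10   q14  q15  q14 
 * q11   q14  q15  q16 
 * q12   q14  q17  q14 
   q13   q17  q17  q17 
 * q14   q14  q15  q14 
 * q15   q14  q15  q16 
 * q16   q14  q17  q14 
   q17   q17  q17  q17 
(> = start, * = accepting)

start=q0 accept=q10,q11,q12,q14,q15,q16 q0-a->q1 q0-b->q2 q0-c->q1 q1-a->q3 q1-b->q4 q1-c->q3 q2-a->q3 q2-b->q4 q2-c->q5 q3-a->q6 q3-b->q7 q3-c->q6 q4-a->q6 q4-b->q7 q4-c->q8 q5-a->q6 q5-b->q9 q5-c->q6 q6-a->q10 q6-b->q11 q6-c->q10 q7-a->q10 q7-b->q11 q7-c->q12 q8-a->q10 q8-b->q13 q8-c->q10 q9-a->q13 q9-b->q13 q9-c->q13 q10-a->q14 q10-b->q15 q10-c->q14 q11-a->q14 q11-b->q15 q11-c->q16 q12-a->q14 q12-b->q17 q12-c->q14 q13-a->q17 q13-b->q17 q13-c->q17 q14-a->q14 q14-b->q15 q14-c->q14 q15-a->q14 q15-b->q15 q15-c->q16 q16-a->q14 q16-b->q17 q16-c->q14 q17-a->q17 q17-b->q17 q17-c->q17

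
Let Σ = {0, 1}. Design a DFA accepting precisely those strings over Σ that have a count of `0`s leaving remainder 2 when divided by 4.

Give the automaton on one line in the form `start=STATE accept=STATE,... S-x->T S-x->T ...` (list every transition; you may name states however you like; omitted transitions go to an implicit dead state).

Keep the running count of `0`s modulo 4: each `0` advances along the cycle S0 → S1 → S2 → S3 → S0 while other symbols loop. Accept at S2.
With 4 states:
        0   1  
>  S0   S1  S0 
   S1   S2  S1 
 * S2   S3  S2 
   S3   S0  S3 
(> = start, * = accepting)

start=S0 accept=S2 S0-0->S1 S0-1->S0 S1-0->S2 S1-1->S1 S2-0->S3 S2-1->S2 S3-0->S0 S3-1->S3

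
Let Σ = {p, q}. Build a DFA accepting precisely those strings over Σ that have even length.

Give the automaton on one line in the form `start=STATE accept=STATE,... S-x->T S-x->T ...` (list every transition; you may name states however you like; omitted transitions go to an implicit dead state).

Only the length mod 2 matters, so use a 2-cycle: from any state, every input symbol moves to the next state, wrapping s1 back to s0. Mark s0 accepting.
        p   q  
>* s0   s1  s1 
   s1   s0  s0 
(> = start, * = accepting)

start=s0 accept=s0 s0-p->s1 s0-q->s1 s1-p->s0 s1-q->s0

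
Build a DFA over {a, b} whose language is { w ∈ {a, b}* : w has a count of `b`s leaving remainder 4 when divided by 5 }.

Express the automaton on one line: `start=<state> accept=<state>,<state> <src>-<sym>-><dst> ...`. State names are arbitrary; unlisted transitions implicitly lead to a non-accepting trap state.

start=S0 accept=S4 S0-a->S0 S0-b->S1 S1-a->S1 S1-b->S2 S2-a->S2 S2-b->S3 S3-a->S3 S3-b->S4 S4-a->S4 S4-b->S0

The only thing that matters is how many `b`s have appeared, reduced mod 5. Use one state per residue: S0 for 0, …, S4 for 4. Reading `b` moves to the next residue; anything else stays put. S4 is accepting.
With 5 states:
        a   b  
>  S0   S0  S1 
   S1   S1  S2 
   S2   S2  S3 
   S3   S3  S4 
 * S4   S4  S0 
(> = start, * = accepting)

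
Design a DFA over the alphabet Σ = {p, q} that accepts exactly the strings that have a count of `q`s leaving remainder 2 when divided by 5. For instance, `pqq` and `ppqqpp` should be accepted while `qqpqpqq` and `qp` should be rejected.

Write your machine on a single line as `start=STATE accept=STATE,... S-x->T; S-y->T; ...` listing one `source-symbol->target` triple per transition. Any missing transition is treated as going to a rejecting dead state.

start=S0; accept=S2; S0-p->S0; S0-q->S1; S1-p->S1; S1-q->S2; S2-p->S2; S2-q->S3; S3-p->S3; S3-q->S4; S4-p->S4; S4-q->S0

The only thing that matters is how many `q`s have appeared, reduced mod 5. Use one state per residue: S0 for 0, …, S4 for 4. Reading `q` moves to the next residue; anything else stays put. S2 is accepting.
        p   q  
>  S0   S0  S1 
   S1   S1  S2 
 * S2   S2  S3 
   S3   S3  S4 
   S4   S4  S0 
(> = start, * = accepting)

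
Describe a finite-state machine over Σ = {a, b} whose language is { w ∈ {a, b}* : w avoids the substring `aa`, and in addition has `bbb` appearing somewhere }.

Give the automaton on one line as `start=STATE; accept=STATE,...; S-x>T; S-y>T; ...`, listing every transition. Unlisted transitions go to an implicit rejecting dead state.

Handle the two conditions separately and then intersect. The first has 3 states tracking partial matches of the forbidden pattern `aa`; the second has 4 states tracking whether and how much of `bbb` has been seen. A product state is a pair (one from each), accepting exactly when both do. Minimizing collapses redundant product states.
        a   b  
>  s0   s1  s2 
   s1   s3  s2 
   s2   s1  s4 
   s3   s3  s3 
   s4   s1  s5 
 * s5   s6  s5 
 * s6   s3  s5 
(> = start, * = accepting)

start=s0; accept=s5,s6; s0-a>s1; s0-b>s2; s1-a>s3; s1-b>s2; s2-a>s1; s2-b>s4; s3-a>s3; s3-b>s3; s4-a>s1; s4-b>s5; s5-a>s6; s5-b>s5; s6-a>s3; s6-b>s5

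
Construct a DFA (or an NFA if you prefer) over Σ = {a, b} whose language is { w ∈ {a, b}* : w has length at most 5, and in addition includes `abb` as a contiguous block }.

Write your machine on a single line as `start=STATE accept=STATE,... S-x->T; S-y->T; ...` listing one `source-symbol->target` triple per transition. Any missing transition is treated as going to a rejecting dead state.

start=s0; accept=s8,s11,s12; s0-a->s1; s0-b->s2; s1-a->s3; s1-b->s4; s2-a->s3; s2-b->s5; s3-a->s6; s3-b->s7; s4-a->s6; s4-b->s8; s5-a->s6; s5-b->s9; s6-a->s9; s6-b->s10; s7-a->s9; s7-b->s11; s8-a->s11; s8-b->s11; s9-a->s9; s9-b->s9; s10-a->s9; s10-b->s12; s11-a->s12; s11-b->s12; s12-a->s9; s12-b->s9

Run two small machines in parallel and take their product. One (7 states) tracks the input length, saturating at 6; the other (4 states) tracks whether and how much of `abb` has been seen. Each combined state is a pair, one component from each; accept when both components accept. After merging equivalent states the machine shrinks.
          a    b  
>  s0     s1   s2 
   s1     s3   s4 
   s2     s3   s5 
   s3     s6   s7 
   s4     s6   s8 
   s5     s6   s9 
   s6     s9  s10 
   s7     s9  s11 
 * s8    s11  s11 
   s9     s9   s9 
   s10    s9  s12 
 * s11   s12  s12 
 * s12    s9   s9 
(> = start, * = accepting)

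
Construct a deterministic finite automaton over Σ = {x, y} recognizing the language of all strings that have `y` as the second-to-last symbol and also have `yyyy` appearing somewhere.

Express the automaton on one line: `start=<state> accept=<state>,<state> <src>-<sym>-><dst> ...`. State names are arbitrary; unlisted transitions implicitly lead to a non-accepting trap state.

Run two small machines in parallel and take their product. The first has 7 states tracking the last 2 symbols read; the second has 5 states tracking whether and how much of `yyyy` has been seen. A product state is a pair (one from each), accepting exactly when both do.
With 12 states:
          x    y  
>  S0     S1   S2 
   S1     S3   S4 
   S2     S5   S6 
   S3     S3   S4 
   S4     S5   S6 
   S5     S3   S4 
   S6     S5   S7 
   S7     S5   S8 
 * S8     S9   S8 
 * S9    S10  S11 
   S10   S10  S11 
   S11    S9   S8 
(> = start, * = accepting)

start=S0 accept=S8,S9 S0-x->S1 S0-y->S2 S1-x->S3 S1-y->S4 S2-x->S5 S2-y->S6 S3-x->S3 S3-y->S4 S4-x->S5 S4-y->S6 S5-x->S3 S5-y->S4 S6-x->S5 S6-y->S7 S7-x->S5 S7-y->S8 S8-x->S9 S8-y->S8 S9-x->S10 S9-y->S11 S10-x->S10 S10-y->S11 S11-x->S9 S11-y->S8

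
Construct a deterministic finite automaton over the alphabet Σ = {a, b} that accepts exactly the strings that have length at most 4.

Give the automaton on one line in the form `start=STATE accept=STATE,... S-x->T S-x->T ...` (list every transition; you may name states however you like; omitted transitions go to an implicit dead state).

start=q0 accept=q0,q1,q2,q3,q4 q0-a->q1 q0-b->q1 q1-a->q2 q1-b->q2 q2-a->q3 q2-b->q3 q3-a->q4 q3-b->q4 q4-a->q5 q4-b->q5 q5-a->q5 q5-b->q5

We only need to distinguish lengths 0, 1, …, 4, and '>4'. Chain q0 → q1 → q2 → q3 → q4 → q5 on every symbol, with q5 looping. Accepting states: {q0, q1, q2, q3, q4}.
        a   b  
>* q0   q1  q1 
 * q1   q2  q2 
 * q2   q3  q3 
 * q3   q4  q4 
 * q4   q5  q5 
   q5   q5  q5 
(> = start, * = accepting)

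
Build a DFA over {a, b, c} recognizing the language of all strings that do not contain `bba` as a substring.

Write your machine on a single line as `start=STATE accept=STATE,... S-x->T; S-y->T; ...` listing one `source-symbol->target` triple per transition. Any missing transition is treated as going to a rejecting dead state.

Track partial matches of the forbidden pattern `bba`. State q3 is a dead state reached once `bba` has occurred; every other state accepts. q0 means no part of `bba` is currently matched.
With 4 states:
        a   b   c  
>* q0   q0  q1  q0 
 * q1   q0  q2  q0 
 * q2   q3  q2  q0 
   q3   q3  q3  q3 
(> = start, * = accepting)

start=q0; accept=q0,q1,q2; q0-a->q0; q0-b->q1; q0-c->q0; q1-a->q0; q1-b->q2; q1-c->q0; q2-a->q3; q2-b->q2; q2-c->q0; q3-a->q3; q3-b->q3; q3-c->q3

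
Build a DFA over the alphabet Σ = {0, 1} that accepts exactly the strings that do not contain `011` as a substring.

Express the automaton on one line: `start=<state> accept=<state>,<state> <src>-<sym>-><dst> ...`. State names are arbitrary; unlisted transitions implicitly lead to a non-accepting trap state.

start=q0 accept=q0,q1,q2 q0-0->q1 q0-1->q0 q1-0->q1 q1-1->q2 q2-0->q1 q2-1->q3 q3-0->q3 q3-1->q3

This is the complement of 'contains `011`'. Use the same substring-matching states — q0 through q3 holding how much of `011` has just been matched — but flip the accepting set: everything except the trap q3 accepts.
        0   1  
>* q0   q1  q0 
 * q1   q1  q2 
 * q2   q1  q3 
   q3   q3  q3 
(> = start, * = accepting)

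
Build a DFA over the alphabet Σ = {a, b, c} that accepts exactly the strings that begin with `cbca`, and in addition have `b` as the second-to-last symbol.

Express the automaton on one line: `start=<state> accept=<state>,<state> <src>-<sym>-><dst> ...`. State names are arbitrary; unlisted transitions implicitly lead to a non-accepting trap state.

Run two small machines in parallel and take their product. The first has 6 states tracking whether the input so far still matches the prefix `cbca`; the second has 13 states tracking the last 2 symbols read. A product state is a pair (one from each), accepting exactly when both do. After merging equivalent states the machine shrinks.
9 states suffice.
        a   b   c  
>  q0   q1  q1  q2 
   q1   q1  q1  q1 
   q2   q1  q3  q1 
   q3   q1  q1  q4 
   q4   q5  q1  q1 
   q5   q5  q6  q5 
   q6   q7  q8  q7 
 * q7   q5  q6  q5 
 * q8   q7  q8  q7 
(> = start, * = accepting)

start=q0 accept=q7,q8 q0-a->q1 q0-b->q1 q0-c->q2 q1-a->q1 q1-b->q1 q1-c->q1 q2-a->q1 q2-b->q3 q2-c->q1 q3-a->q1 q3-b->q1 q3-c->q4 q4-a->q5 q4-b->q1 q4-c->q1 q5-a->q5 q5-b->q6 q5-c->q5 q6-a->q7 q6-b->q8 q6-c->q7 q7-a->q5 q7-b->q6 q7-c->q5 q8-a->q7 q8-b->q8 q8-c->q7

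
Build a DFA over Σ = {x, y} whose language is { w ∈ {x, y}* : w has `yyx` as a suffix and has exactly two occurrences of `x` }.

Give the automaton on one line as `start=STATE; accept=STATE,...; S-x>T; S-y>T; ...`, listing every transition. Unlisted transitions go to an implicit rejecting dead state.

Build one automaton per condition and run them in lockstep. One (4 states) tracks how much of the suffix `yyx` has currently been matched; the other (4 states) tracks the count of `x`s, saturating at 3. Each combined state is a pair, one component from each; accept when both components accept. Minimizing collapses redundant product states.
A 6-state machine:
        x   y  
>  q0   q1  q0 
   q1   q2  q3 
   q2   q2  q2 
   q3   q2  q4 
   q4   q5  q4 
 * q5   q2  q2 
(> = start, * = accepting)

start=q0; accept=q5; q0-x>q1; q0-y>q0; q1-x>q2; q1-y>q3; q2-x>q2; q2-y>q2; q3-x>q2; q3-y>q4; q4-x>q5; q4-y>q4; q5-x>q2; q5-y>q2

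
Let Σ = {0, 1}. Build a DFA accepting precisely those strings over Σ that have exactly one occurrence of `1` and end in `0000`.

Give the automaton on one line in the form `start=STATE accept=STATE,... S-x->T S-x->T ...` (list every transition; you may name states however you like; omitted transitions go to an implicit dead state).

start=q0 accept=q6 q0-0->q0 q0-1->q1 q1-0->q2 q1-1->q3 q2-0->q4 q2-1->q3 q3-0->q3 q3-1->q3 q4-0->q5 q4-1->q3 q5-0->q6 q5-1->q3 q6-0->q6 q6-1->q3

Run two small machines in parallel and take their product. One (3 states) tracks the count of `1`s, saturating at 2; the other (5 states) tracks how much of the suffix `0000` has currently been matched. Each combined state is a pair, one component from each; accept when both components accept. After merging equivalent states the machine shrinks.
A 7-state machine:
        0   1  
>  q0   q0  q1 
   q1   q2  q3 
   q2   q4  q3 
   q3   q3  q3 
   q4   q5  q3 
   q5   q6  q3 
 * q6   q6  q3 
(> = start, * = accepting)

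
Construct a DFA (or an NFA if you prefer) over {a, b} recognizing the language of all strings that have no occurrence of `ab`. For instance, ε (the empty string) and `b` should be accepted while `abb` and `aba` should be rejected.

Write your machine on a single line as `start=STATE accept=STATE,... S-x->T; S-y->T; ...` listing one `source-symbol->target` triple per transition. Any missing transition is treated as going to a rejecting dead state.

This is the complement of 'contains `ab`'. Use the same substring-matching states — q0 through q2 holding how much of `ab` has just been matched — but flip the accepting set: everything except the trap q2 accepts.
A 3-state machine:
        a   b  
>* q0   q1  q0 
 * q1   q1  q2 
   q2   q2  q2 
(> = start, * = accepting)

start=q0; accept=q0,q1; q0-a->q1; q0-b->q0; q1-a->q1; q1-b->q2; q2-a->q2; q2-b->q2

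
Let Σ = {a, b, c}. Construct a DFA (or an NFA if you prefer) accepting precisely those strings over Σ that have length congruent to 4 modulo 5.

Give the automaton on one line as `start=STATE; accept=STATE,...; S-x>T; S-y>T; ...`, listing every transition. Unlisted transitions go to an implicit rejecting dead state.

Count input length modulo 5: every symbol advances one step around the cycle q0 → q1 → q2 → q3 → q4 → q0. Accept at q4.
5 states suffice.
        a   b   c  
>  q0   q1  q1  q1 
   q1   q2  q2  q2 
   q2   q3  q3  q3 
   q3   q4  q4  q4 
 * q4   q0  q0  q0 
(> = start, * = accepting)

start=q0; accept=q4; q0-a>q1; q0-b>q1; q0-c>q1; q1-a>q2; q1-b>q2; q1-c>q2; q2-a>q3; q2-b>q3; q2-c>q3; q3-a>q4; q3-b>q4; q3-c>q4; q4-a>q0; q4-b>q0; q4-c>q0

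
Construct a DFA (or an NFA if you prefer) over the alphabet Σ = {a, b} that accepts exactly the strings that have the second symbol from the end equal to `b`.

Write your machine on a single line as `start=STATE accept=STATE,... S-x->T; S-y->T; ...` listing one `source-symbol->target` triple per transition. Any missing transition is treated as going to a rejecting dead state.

Because acceptance depends on a position counted from the end, the machine has to buffer the most recent 2 symbols. Make each state the string of the last up-to-2 symbols read; on input `x` shift the window left and append `x`. Accept when the buffered window has length 2 and begins with `b`.
With 7 states:
        a   b  
>  S0   S1  S2 
   S1   S3  S4 
   S2   S5  S6 
   S3   S3  S4 
   S4   S5  S6 
 * S5   S3  S4 
 * S6   S5  S6 
(> = start, * = accepting)

start=S0; accept=S5,S6; S0-a->S1; S0-b->S2; S1-a->S3; S1-b->S4; S2-a->S5; S2-b->S6; S3-a->S3; S3-b->S4; S4-a->S5; S4-b->S6; S5-a->S3; S5-b->S4; S6-a->S5; S6-b->S6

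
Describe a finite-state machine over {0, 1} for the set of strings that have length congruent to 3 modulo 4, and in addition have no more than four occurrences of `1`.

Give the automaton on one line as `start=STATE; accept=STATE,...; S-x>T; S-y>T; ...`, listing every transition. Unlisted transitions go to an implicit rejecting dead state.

start=s0; accept=s6,s7,s8,s9,s20; s0-0>s1; s0-1>s2; s1-0>s3; s1-1>s4; s2-0>s4; s2-1>s5; s3-0>s6; s3-1>s7; s4-0>s7; s4-1>s8; s5-0>s8; s5-1>s9; s6-0>s0; s6-1>s10; s7-0>s10; s7-1>s11; s8-0>s11; s8-1>s12; s9-0>s12; s9-1>s13; s10-0>s2; s10-1>s14; s11-0>s14; s11-1>s15; s12-0>s15; s12-1>s16; s13-0>s16; s13-1>s17; s14-0>s5; s14-1>s18; s15-0>s18; s15-1>s19; s16-0>s19; s16-1>s17; s17-0>s17; s17-1>s17; s18-0>s9; s18-1>s20; s19-0>s20; s19-1>s17; s20-0>s13; s20-1>s17

Handle the two conditions separately and then intersect. The first has 4 states tracking the input length modulo 4; the second has 6 states tracking the count of `1`s, saturating at 5. A product state is a pair (one from each), accepting exactly when both do. Equivalent product states are then merged.
21 states suffice.
          0    1  
>  s0     s1   s2 
   s1     s3   s4 
   s2     s4   s5 
   s3     s6   s7 
   s4     s7   s8 
   s5     s8   s9 
 * s6     s0  s10 
 * s7    s10  s11 
 * s8    s11  s12 
 * s9    s12  s13 
   s10    s2  s14 
   s11   s14  s15 
   s12   s15  s16 
   s13   s16  s17 
   s14    s5  s18 
   s15   s18  s19 
   s16   s19  s17 
   s17   s17  s17 
   s18    s9  s20 
   s19   s20  s17 
 * s20   s13  s17 
(> = start, * = accepting)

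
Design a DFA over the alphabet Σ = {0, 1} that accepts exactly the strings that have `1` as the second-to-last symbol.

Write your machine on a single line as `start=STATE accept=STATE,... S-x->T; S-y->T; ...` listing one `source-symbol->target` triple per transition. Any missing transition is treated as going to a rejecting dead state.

start=q0; accept=q5,q6; q0-0->q1; q0-1->q2; q1-0->q3; q1-1->q4; q2-0->q5; q2-1->q6; q3-0->q3; q3-1->q4; q4-0->q5; q4-1->q6; q5-0->q3; q5-1->q4; q6-0->q5; q6-1->q6

A DFA must remember the last 2 symbols (since which symbol is second-to-last isn't known until the input ends). Use one state per possible window of the last ≤2 symbols; accept from those whose window starts with `1`.
7 states suffice.
        0   1  
>  q0   q1  q2 
   q1   q3  q4 
   q2   q5  q6 
   q3   q3  q4 
   q4   q5  q6 
 * q5   q3  q4 
 * q6   q5  q6 
(> = start, * = accepting)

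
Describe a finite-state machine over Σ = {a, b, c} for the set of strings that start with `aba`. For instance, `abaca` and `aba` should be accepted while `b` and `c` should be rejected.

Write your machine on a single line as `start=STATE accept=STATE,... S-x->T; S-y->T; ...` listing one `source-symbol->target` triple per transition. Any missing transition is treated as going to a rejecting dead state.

start=q0; accept=q3; q0-a->q1; q0-b->q4; q0-c->q4; q1-a->q4; q1-b->q2; q1-c->q4; q2-a->q3; q2-b->q4; q2-c->q4; q3-a->q3; q3-b->q3; q3-c->q3; q4-a->q4; q4-b->q4; q4-c->q4

Walk along `aba` while the input agrees: from q0 take `a` to q1, and so on. Any deviation drops to the rejecting sink q4. Once q3 is reached the prefix is confirmed and every continuation is accepted.
        a   b   c  
>  q0   q1  q4  q4 
   q1   q4  q2  q4 
   q2   q3  q4  q4 
 * q3   q3  q3  q3 
   q4   q4  q4  q4 
(> = start, * = accepting)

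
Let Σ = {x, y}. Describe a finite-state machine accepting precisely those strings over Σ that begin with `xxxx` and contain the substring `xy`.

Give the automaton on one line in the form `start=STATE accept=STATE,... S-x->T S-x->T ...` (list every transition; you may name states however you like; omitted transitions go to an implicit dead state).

Run two small machines in parallel and take their product. The first has 6 states tracking whether the input so far still matches the prefix `xxxx`; the second has 3 states tracking whether and how much of `xy` has been seen. A product state is a pair (one from each), accepting exactly when both do.
A 9-state machine:
       x  y 
>  A   B  C 
   B   D  E 
   C   F  C 
   D   G  E 
   E   E  E 
   F   F  E 
   G   H  E 
   H   H  I 
 * I   I  I 
(> = start, * = accepting)

start=A accept=I A-x->B A-y->C B-x->D B-y->E C-x->F C-y->C D-x->G D-y->E E-x->E E-y->E F-x->F F-y->E G-x->H G-y->E H-x->H H-y->I I-x->I I-y->I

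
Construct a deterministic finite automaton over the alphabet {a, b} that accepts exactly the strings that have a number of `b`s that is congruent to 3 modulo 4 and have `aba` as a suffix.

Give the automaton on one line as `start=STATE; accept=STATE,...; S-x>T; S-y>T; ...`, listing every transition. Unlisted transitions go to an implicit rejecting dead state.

start=q0; accept=q6; q0-a>q0; q0-b>q1; q1-a>q1; q1-b>q2; q2-a>q3; q2-b>q4; q3-a>q3; q3-b>q5; q4-a>q4; q4-b>q0; q5-a>q6; q5-b>q0; q6-a>q4; q6-b>q0

Handle the two conditions separately and then intersect. One (4 states) tracks the count of `b`s modulo 4; the other (4 states) tracks how much of the suffix `aba` has currently been matched. Each combined state is a pair, one component from each; accept when both components accept. After merging equivalent states the machine shrinks.
A 7-state machine:
        a   b  
>  q0   q0  q1 
   q1   q1  q2 
   q2   q3  q4 
   q3   q3  q5 
   q4   q4  q0 
   q5   q6  q0 
 * q6   q4  q0 
(> = start, * = accepting)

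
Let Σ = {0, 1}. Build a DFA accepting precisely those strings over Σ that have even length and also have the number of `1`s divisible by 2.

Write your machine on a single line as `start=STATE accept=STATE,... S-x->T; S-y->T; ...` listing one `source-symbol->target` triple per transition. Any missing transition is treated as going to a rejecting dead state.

Handle the two conditions separately and then intersect. One (2 states) tracks the input length modulo 2; the other (2 states) tracks the count of `1`s modulo 2. Each combined state is a pair, one component from each; accept when both components accept.
A 4-state machine:
        0   1  
>* S0   S1  S2 
   S1   S0  S3 
   S2   S3  S0 
   S3   S2  S1 
(> = start, * = accepting)

start=S0; accept=S0; S0-0->S1; S0-1->S2; S1-0->S0; S1-1->S3; S2-0->S3; S2-1->S0; S3-0->S2; S3-1->S1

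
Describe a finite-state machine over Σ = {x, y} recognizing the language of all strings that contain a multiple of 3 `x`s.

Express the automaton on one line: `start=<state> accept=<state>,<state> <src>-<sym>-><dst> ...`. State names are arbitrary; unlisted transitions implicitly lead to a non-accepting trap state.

start=q0 accept=q0 q0-x->q1 q0-y->q0 q1-x->q2 q1-y->q1 q2-x->q0 q2-y->q2

The only thing that matters is how many `x`s have appeared, reduced mod 3. Use one state per residue: q0 for 0, …, q2 for 2. Reading `x` moves to the next residue; anything else stays put. q0 is accepting.
        x   y  
>* q0   q1  q0 
   q1   q2  q1 
   q2   q0  q2 
(> = start, * = accepting)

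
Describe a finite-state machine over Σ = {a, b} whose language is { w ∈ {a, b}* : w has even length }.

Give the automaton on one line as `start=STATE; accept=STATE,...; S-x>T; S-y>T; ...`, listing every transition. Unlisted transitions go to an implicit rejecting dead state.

start=q0; accept=q0; q0-a>q1; q0-b>q1; q1-a>q0; q1-b>q0

Count input length modulo 2: every symbol advances one step around the cycle q0 → q1 → q0. Accept at q0.
With 2 states:
        a   b  
>* q0   q1  q1 
   q1   q0  q0 
(> = start, * = accepting)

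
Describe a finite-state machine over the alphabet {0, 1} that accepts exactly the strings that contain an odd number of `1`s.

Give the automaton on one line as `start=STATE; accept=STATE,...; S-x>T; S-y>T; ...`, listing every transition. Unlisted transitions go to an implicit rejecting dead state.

The only thing that matters is how many `1`s have appeared, reduced mod 2. Use one state per residue: s0 for 0, …, s1 for 1. Reading `1` moves to the next residue; anything else stays put. s1 is accepting.
2 states suffice.
        0   1  
>  s0   s0  s1 
 * s1   s1  s0 
(> = start, * = accepting)

start=s0; accept=s1; s0-0>s0; s0-1>s1; s1-0>s1; s1-1>s0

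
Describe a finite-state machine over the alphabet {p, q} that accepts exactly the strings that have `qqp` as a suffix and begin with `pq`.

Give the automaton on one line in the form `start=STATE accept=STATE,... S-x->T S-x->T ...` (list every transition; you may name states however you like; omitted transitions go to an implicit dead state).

Build one automaton per condition and run them in lockstep. The first has 4 states tracking how much of the suffix `qqp` has currently been matched; the second has 4 states tracking whether the input so far still matches the prefix `pq`. A product state is a pair (one from each), accepting exactly when both do.
10 states suffice.
       p  q 
>  A   B  C 
   B   D  E 
   C   D  F 
   D   D  C 
   E   G  H 
   F   I  F 
   G   G  E 
   H   J  H 
   I   D  C 
 * J   G  E 
(> = start, * = accepting)

start=A accept=J A-p->B A-q->C B-p->D B-q->E C-p->D C-q->F D-p->D D-q->C E-p->G E-q->H F-p->I F-q->F G-p->G G-q->E H-p->J H-q->H I-p->D I-q->C J-p->G J-q->E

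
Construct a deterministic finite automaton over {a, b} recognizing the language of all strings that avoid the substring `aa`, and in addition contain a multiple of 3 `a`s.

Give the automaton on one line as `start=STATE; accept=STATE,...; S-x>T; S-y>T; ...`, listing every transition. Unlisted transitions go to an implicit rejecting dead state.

Build one automaton per condition and run them in lockstep. One (3 states) tracks partial matches of the forbidden pattern `aa`; the other (3 states) tracks the count of `a`s modulo 3. Each combined state is a pair, one component from each; accept when both components accept. Equivalent product states are then merged.
A 7-state machine:
        a   b  
>* S0   S1  S0 
   S1   S2  S3 
   S2   S2  S2 
   S3   S4  S3 
   S4   S2  S5 
   S5   S6  S5 
 * S6   S2  S0 
(> = start, * = accepting)

start=S0; accept=S0,S6; S0-a>S1; S0-b>S0; S1-a>S2; S1-b>S3; S2-a>S2; S2-b>S2; S3-a>S4; S3-b>S3; S4-a>S2; S4-b>S5; S5-a>S6; S5-b>S5; S6-a>S2; S6-b>S0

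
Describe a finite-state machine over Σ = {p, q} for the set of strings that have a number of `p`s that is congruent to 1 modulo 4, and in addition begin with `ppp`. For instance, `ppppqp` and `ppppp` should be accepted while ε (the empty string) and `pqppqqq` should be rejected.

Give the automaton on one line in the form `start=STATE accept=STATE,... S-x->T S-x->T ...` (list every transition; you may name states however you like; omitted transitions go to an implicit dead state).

start=s0 accept=s6 s0-p->s1 s0-q->s2 s1-p->s3 s1-q->s2 s2-p->s2 s2-q->s2 s3-p->s4 s3-q->s2 s4-p->s5 s4-q->s4 s5-p->s6 s5-q->s5 s6-p->s7 s6-q->s6 s7-p->s4 s7-q->s7

Handle the two conditions separately and then intersect. The first has 4 states tracking the count of `p`s modulo 4; the second has 5 states tracking whether the input so far still matches the prefix `ppp`. A product state is a pair (one from each), accepting exactly when both do. Equivalent product states are then merged.
8 states suffice.
        p   q  
>  s0   s1  s2 
   s1   s3  s2 
   s2   s2  s2 
   s3   s4  s2 
   s4   s5  s4 
   s5   s6  s5 
 * s6   s7  s6 
   s7   s4  s7 
(> = start, * = accepting)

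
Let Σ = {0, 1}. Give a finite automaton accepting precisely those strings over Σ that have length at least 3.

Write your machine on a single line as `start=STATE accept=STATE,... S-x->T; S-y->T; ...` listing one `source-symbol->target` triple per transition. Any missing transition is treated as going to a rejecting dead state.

Count input length up to 4: every symbol moves from A toward E, which means 'more than 3' and absorbs. Accept from {D, E}.
With 5 states:
       0  1 
>  A   B  B 
   B   C  C 
   C   D  D 
 * D   E  E 
 * E   E  E 
(> = start, * = accepting)

start=A; accept=D,E; A-0->B; A-1->B; B-0->C; B-1->C; C-0->D; C-1->D; D-0->E; D-1->E; E-0->E; E-1->E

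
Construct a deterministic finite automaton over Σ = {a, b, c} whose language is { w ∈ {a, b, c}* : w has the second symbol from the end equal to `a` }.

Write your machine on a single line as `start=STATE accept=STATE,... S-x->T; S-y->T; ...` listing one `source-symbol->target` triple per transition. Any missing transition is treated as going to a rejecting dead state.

A DFA must remember the last 2 symbols (since which symbol is second-to-last isn't known until the input ends). Use one state per possible window of the last ≤2 symbols; accept from those whose window starts with `a`.
          a    b    c  
>  S0     S1   S2   S3 
   S1     S4   S5   S6 
   S2     S7   S8   S9 
   S3    S10  S11  S12 
 * S4     S4   S5   S6 
 * S5     S7   S8   S9 
 * S6    S10  S11  S12 
   S7     S4   S5   S6 
   S8     S7   S8   S9 
   S9    S10  S11  S12 
   S10    S4   S5   S6 
   S11    S7   S8   S9 
   S12   S10  S11  S12 
(> = start, * = accepting)

start=S0; accept=S4,S5,S6; S0-a->S1; S0-b->S2; S0-c->S3; S1-a->S4; S1-b->S5; S1-c->S6; S2-a->S7; S2-b->S8; S2-c->S9; S3-a->S10; S3-b->S11; S3-c->S12; S4-a->S4; S4-b->S5; S4-c->S6; S5-a->S7; S5-b->S8; S5-c->S9; S6-a->S10; S6-b->S11; S6-c->S12; S7-a->S4; S7-b->S5; S7-c->S6; S8-a->S7; S8-b->S8; S8-c->S9; S9-a->S10; S9-b->S11; S9-c->S12; S10-a->S4; S10-b->S5; S10-c->S6; S11-a->S7; S11-b->S8; S11-c->S9; S12-a->S10; S12-b->S11; S12-c->S12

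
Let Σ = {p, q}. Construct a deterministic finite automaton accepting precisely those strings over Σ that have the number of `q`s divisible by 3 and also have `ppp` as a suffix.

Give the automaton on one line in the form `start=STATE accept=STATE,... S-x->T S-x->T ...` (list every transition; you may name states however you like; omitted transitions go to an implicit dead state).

start=s0 accept=s5 s0-p->s1 s0-q->s2 s1-p->s3 s1-q->s2 s2-p->s2 s2-q->s4 s3-p->s5 s3-q->s2 s4-p->s4 s4-q->s0 s5-p->s5 s5-q->s2

Build one automaton per condition and run them in lockstep. The first has 3 states tracking the count of `q`s modulo 3; the second has 4 states tracking how much of the suffix `ppp` has currently been matched. A product state is a pair (one from each), accepting exactly when both do. Minimizing collapses redundant product states.
With 6 states:
        p   q  
>  s0   s1  s2 
   s1   s3  s2 
   s2   s2  s4 
   s3   s5  s2 
   s4   s4  s0 
 * s5   s5  s2 
(> = start, * = accepting)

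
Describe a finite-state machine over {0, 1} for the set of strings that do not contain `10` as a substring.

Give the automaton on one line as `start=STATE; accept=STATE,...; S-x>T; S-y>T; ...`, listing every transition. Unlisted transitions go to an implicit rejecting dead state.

Track partial matches of the forbidden pattern `10`. State q2 is a dead state reached once `10` has occurred; every other state accepts. q0 means no part of `10` is currently matched.
        0   1  
>* q0   q0  q1 
 * q1   q2  q1 
   q2   q2  q2 
(> = start, * = accepting)

start=q0; accept=q0,q1; q0-0>q0; q0-1>q1; q1-0>q2; q1-1>q1; q2-0>q2; q2-1>q2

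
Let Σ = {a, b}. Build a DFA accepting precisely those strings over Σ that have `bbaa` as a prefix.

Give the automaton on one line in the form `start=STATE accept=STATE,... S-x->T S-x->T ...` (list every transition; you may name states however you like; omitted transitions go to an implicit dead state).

start=q0 accept=q4 q0-a->q5 q0-b->q1 q1-a->q5 q1-b->q2 q2-a->q3 q2-b->q5 q3-a->q4 q3-b->q5 q4-a->q4 q4-b->q4 q5-a->q5 q5-b->q5

Check the first 4 symbols one by one: q0 through q3 record how many have matched `bbaa` so far; any wrong symbol goes to the dead state q5. After all 4 match we enter the accepting sink q4.
With 6 states:
        a   b  
>  q0   q5  q1 
   q1   q5  q2 
   q2   q3  q5 
   q3   q4  q5 
 * q4   q4  q4 
   q5   q5  q5 
(> = start, * = accepting)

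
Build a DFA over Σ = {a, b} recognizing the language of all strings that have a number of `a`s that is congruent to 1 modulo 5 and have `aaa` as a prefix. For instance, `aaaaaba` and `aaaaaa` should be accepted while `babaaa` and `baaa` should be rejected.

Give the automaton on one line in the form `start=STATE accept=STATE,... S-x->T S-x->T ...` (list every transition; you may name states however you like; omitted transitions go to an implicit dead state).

start=s0 accept=s11 s0-a->s1 s0-b->s2 s1-a->s3 s1-b->s4 s2-a->s4 s2-b->s2 s3-a->s5 s3-b->s6 s4-a->s6 s4-b->s4 s5-a->s7 s5-b->s5 s6-a->s8 s6-b->s6 s7-a->s9 s7-b->s7 s8-a->s10 s8-b->s8 s9-a->s11 s9-b->s9 s10-a->s2 s10-b->s10 s11-a->s12 s11-b->s11 s12-a->s5 s12-b->s12

Build one automaton per condition and run them in lockstep. The first has 5 states tracking the count of `a`s modulo 5; the second has 5 states tracking whether the input so far still matches the prefix `aaa`. A product state is a pair (one from each), accepting exactly when both do.
          a    b  
>  s0     s1   s2 
   s1     s3   s4 
   s2     s4   s2 
   s3     s5   s6 
   s4     s6   s4 
   s5     s7   s5 
   s6     s8   s6 
   s7     s9   s7 
   s8    s10   s8 
   s9    s11   s9 
   s10    s2  s10 
 * s11   s12  s11 
   s12    s5  s12 
(> = start, * = accepting)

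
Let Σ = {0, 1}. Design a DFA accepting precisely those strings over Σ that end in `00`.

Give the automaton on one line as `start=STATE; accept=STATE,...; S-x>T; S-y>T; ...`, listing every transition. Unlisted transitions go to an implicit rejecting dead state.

Let each state record the length of the longest suffix of the input read so far that is also a prefix of `00`. S1 means the last symbol is `0`; S2 means the last 2 symbols are `00`. Accept only at S2, where the string currently ends in `00`.
With 3 states:
        0   1  
>  S0   S1  S0 
   S1   S2  S0 
 * S2   S2  S0 
(> = start, * = accepting)

start=S0; accept=S2; S0-0>S1; S0-1>S0; S1-0>S2; S1-1>S0; S2-0>S2; S2-1>S0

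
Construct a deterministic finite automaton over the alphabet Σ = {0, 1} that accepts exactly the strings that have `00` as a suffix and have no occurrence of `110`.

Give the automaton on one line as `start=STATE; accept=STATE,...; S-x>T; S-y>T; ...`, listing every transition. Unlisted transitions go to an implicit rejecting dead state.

Build one automaton per condition and run them in lockstep. One (3 states) tracks how much of the suffix `00` has currently been matched; the other (4 states) tracks partial matches of the forbidden pattern `110`. Each combined state is a pair, one component from each; accept when both components accept. Equivalent product states are then merged.
A 5-state machine:
       0  1 
>  A   B  C 
   B   D  C 
   C   B  E 
 * D   D  C 
   E   E  E 
(> = start, * = accepting)

start=A; accept=D; A-0>B; A-1>C; B-0>D; B-1>C; C-0>B; C-1>E; D-0>D; D-1>C; E-0>E; E-1>E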